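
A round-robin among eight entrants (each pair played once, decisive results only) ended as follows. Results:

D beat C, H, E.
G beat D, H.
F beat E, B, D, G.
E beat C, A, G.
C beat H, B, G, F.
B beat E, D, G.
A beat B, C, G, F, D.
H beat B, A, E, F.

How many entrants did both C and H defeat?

2

C beat: B, F, G, H.
H beat: A, B, E, F.
Both beat: B, F — 2.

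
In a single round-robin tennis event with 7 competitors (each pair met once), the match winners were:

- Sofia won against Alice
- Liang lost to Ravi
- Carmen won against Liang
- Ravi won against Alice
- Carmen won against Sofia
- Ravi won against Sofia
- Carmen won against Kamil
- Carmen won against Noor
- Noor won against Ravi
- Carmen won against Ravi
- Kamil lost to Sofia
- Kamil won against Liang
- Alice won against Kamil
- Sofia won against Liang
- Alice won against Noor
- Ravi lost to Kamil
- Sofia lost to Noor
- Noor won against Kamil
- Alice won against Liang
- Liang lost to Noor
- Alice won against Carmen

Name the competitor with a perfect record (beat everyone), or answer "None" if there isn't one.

Highest win total is Carmen with 5 (out of 6 possible).
Carmen lost to Alice, so no competitor went undefeated.

None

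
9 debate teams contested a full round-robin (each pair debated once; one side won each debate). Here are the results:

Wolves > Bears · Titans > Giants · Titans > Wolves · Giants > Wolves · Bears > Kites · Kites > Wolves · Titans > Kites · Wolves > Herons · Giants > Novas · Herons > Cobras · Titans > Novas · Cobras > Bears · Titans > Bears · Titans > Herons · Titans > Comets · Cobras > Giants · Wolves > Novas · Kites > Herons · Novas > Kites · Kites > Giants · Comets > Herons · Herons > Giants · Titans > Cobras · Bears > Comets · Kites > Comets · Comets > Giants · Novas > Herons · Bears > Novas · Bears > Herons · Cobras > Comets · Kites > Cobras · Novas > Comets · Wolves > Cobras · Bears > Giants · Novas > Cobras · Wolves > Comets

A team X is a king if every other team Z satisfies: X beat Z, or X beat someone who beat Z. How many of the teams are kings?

1

Giants cannot reach Titans in two steps.
Titans reaches everyone (king).
Comets cannot reach Titans, Bears, Kites in two steps.
Bears cannot reach Titans in two steps.
Wolves cannot reach Titans in two steps.
Cobras cannot reach Titans in two steps.
Novas cannot reach Titans in two steps.
Herons cannot reach Titans, Kites in two steps.
Kites cannot reach Titans in two steps.
Kings: Titans — 1.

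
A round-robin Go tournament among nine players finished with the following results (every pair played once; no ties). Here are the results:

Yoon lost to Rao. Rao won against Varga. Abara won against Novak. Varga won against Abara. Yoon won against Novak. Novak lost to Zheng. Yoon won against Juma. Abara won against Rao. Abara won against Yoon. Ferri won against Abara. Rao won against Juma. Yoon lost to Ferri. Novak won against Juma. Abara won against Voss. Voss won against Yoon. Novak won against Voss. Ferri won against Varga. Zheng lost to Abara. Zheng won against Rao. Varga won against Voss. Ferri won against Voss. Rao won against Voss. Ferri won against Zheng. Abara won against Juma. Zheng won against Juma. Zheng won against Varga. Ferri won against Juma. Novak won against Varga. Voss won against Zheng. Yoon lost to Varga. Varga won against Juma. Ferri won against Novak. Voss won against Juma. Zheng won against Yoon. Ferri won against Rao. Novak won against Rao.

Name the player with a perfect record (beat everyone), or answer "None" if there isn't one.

Ferri has 8 wins out of 8 opponents — a perfect record.

Ferri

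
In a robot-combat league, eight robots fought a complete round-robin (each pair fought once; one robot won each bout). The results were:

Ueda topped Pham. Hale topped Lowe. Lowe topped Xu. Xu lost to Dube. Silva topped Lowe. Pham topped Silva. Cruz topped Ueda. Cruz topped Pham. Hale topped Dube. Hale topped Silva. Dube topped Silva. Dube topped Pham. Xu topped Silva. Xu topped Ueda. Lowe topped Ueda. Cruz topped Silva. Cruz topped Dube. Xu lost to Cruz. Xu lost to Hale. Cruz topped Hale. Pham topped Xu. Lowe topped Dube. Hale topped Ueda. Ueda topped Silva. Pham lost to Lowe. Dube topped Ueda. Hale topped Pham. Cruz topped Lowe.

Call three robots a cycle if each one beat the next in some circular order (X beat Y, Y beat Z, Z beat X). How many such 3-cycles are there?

5

Win totals: Pham 2, Cruz 7, Silva 1, Lowe 4, Dube 4, Hale 6, Xu 2, Ueda 2.
A robot with w wins dominates both others in C(w,2) triples; summing gives 1 + 21 + 0 + 6 + 6 + 15 + 1 + 1 = 51 transitive triples.
Total triples C(8,3) = 56, so cyclic triples = 56 − 51 = 5.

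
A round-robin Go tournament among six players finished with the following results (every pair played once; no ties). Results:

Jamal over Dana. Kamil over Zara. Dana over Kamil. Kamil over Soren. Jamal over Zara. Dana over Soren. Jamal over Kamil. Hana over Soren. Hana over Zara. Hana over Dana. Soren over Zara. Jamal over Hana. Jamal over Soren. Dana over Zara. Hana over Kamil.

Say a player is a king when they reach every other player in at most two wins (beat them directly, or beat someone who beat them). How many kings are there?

1

Zara cannot reach Soren, Kamil, Dana, Hana, Jamal in two steps.
Soren cannot reach Kamil, Dana, Hana, Jamal in two steps.
Kamil cannot reach Dana, Hana, Jamal in two steps.
Dana cannot reach Hana, Jamal in two steps.
Hana cannot reach Jamal in two steps.
Jamal reaches everyone (king).
Kings: Jamal — 1.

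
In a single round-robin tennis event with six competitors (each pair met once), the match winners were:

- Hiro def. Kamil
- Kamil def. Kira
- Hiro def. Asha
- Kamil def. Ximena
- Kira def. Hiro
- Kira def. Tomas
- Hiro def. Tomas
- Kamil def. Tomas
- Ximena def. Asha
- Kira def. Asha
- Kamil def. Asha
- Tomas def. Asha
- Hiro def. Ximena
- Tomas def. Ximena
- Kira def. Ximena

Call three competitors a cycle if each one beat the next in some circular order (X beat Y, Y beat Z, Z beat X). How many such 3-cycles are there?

Of the C(6,3) = 20 triples, the cyclic ones are: {Kira, Kamil, Hiro}.
That is 1.

1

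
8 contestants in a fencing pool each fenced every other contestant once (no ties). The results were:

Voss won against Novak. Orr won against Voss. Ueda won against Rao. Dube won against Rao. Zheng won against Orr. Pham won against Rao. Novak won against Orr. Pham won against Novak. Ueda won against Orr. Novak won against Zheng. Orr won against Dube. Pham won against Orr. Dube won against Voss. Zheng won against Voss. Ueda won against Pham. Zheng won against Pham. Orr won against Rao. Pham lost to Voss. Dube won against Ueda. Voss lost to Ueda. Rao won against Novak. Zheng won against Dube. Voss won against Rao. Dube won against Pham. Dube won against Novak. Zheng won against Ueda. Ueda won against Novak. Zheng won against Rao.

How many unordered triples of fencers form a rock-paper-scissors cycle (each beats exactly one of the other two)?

11

Win totals: Pham 3, Dube 5, Orr 3, Zheng 6, Ueda 5, Novak 2, Rao 1, Voss 3.
A fencer with w wins dominates both others in C(w,2) triples; summing gives 3 + 10 + 3 + 15 + 10 + 1 + 0 + 3 = 45 transitive triples.
Total triples C(8,3) = 56, so cyclic triples = 56 − 45 = 11.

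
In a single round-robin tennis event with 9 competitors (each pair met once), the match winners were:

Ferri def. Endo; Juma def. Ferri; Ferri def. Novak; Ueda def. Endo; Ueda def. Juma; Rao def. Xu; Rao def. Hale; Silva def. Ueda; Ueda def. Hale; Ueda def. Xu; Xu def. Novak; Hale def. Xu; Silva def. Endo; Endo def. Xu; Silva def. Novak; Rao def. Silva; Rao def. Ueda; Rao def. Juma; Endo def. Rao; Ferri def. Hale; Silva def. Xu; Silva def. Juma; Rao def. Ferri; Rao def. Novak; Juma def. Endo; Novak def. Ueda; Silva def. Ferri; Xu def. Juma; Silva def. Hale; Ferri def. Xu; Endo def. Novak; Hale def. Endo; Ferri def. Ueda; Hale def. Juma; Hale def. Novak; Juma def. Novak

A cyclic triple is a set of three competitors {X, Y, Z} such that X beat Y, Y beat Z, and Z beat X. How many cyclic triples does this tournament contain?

13

Win totals: Hale 4, Endo 3, Juma 3, Ferri 5, Silva 7, Novak 1, Rao 7, Ueda 4, Xu 2.
A competitor with w wins dominates both others in C(w,2) triples; summing gives 6 + 3 + 3 + 10 + 21 + 0 + 21 + 6 + 1 = 71 transitive triples.
Total triples C(9,3) = 84, so cyclic triples = 84 − 71 = 13.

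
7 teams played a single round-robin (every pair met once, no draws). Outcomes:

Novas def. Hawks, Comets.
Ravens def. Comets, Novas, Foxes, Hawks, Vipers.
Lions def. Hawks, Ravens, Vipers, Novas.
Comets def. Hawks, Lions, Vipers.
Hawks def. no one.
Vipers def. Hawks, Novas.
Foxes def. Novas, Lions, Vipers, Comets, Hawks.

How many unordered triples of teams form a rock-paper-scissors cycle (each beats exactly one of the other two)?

4

Win totals: Novas 2, Lions 4, Foxes 5, Ravens 5, Hawks 0, Comets 3, Vipers 2.
A team with w wins dominates both others in C(w,2) triples; summing gives 1 + 6 + 10 + 10 + 0 + 3 + 1 = 31 transitive triples.
Total triples C(7,3) = 35, so cyclic triples = 35 − 31 = 4.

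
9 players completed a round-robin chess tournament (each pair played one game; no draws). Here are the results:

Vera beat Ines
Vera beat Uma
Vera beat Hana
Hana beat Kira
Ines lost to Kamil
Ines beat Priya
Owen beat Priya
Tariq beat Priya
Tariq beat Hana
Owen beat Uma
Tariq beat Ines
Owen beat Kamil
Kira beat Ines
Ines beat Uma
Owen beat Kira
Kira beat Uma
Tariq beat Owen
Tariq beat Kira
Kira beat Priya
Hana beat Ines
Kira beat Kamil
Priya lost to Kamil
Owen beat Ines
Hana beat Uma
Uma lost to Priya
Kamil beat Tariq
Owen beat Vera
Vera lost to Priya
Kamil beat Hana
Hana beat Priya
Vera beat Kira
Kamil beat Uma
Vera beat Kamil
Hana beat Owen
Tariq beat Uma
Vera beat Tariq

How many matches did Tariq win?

6

Tariq's results: beat Priya, Kira, Hana, Owen, Ines, Uma; lost to Kamil, Vera.
That is 6 wins.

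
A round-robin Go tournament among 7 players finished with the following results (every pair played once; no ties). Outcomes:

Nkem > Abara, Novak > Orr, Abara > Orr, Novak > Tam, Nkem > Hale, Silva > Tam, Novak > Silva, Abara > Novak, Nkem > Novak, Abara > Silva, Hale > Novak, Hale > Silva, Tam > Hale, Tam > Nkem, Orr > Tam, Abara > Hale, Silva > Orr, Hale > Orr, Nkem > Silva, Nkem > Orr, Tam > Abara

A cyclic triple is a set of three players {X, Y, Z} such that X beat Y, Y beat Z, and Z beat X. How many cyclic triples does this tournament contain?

9

Win totals: Silva 2, Orr 1, Abara 4, Hale 3, Tam 3, Nkem 5, Novak 3.
A player with w wins dominates both others in C(w,2) triples; summing gives 1 + 0 + 6 + 3 + 3 + 10 + 3 = 26 transitive triples.
Total triples C(7,3) = 35, so cyclic triples = 35 − 26 = 9.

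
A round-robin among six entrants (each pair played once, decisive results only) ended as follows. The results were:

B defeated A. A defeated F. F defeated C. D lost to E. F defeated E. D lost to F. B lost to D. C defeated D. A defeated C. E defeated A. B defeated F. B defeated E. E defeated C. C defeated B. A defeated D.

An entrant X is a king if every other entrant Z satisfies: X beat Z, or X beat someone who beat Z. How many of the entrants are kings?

5

A reaches everyone (king).
B reaches everyone (king).
C reaches everyone (king).
D cannot reach C in two steps.
E reaches everyone (king).
F reaches everyone (king).
Kings: A, B, C, E, F — 5.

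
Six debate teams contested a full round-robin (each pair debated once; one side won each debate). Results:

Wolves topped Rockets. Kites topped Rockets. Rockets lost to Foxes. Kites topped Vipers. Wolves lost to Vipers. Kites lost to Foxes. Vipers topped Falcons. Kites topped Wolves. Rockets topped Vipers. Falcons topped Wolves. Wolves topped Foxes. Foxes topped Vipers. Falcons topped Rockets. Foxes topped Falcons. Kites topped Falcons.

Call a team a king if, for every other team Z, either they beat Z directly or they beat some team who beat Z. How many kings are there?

3

Foxes reaches everyone (king).
Rockets cannot reach Foxes, Kites in two steps.
Vipers cannot reach Kites in two steps.
Wolves reaches everyone (king).
Falcons cannot reach Kites in two steps.
Kites reaches everyone (king).
Kings: Foxes, Wolves, Kites — 3.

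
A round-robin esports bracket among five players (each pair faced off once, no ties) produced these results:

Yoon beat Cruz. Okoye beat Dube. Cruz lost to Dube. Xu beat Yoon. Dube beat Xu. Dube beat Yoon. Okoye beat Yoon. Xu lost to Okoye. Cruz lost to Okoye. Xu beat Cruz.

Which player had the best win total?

Win totals: Cruz 0, Xu 2, Dube 3, Okoye 4, Yoon 1.
Okoye leads with 4 wins (next highest: 3).

Okoye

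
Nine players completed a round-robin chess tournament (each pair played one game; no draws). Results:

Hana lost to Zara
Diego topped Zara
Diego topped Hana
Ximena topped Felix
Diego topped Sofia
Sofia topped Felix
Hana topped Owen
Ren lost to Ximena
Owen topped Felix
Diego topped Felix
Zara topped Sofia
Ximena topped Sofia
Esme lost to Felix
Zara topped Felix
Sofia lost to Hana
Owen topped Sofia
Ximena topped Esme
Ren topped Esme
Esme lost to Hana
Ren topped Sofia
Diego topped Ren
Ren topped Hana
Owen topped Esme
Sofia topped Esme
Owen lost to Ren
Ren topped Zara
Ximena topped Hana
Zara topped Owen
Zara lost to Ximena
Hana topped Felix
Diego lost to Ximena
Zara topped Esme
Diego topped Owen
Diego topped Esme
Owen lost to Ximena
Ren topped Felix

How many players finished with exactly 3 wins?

1

Win totals: Zara 5, Ren 6, Owen 3, Diego 7, Esme 0, Hana 4, Ximena 8, Sofia 2, Felix 1.
Exactly 3: Owen — 1 player.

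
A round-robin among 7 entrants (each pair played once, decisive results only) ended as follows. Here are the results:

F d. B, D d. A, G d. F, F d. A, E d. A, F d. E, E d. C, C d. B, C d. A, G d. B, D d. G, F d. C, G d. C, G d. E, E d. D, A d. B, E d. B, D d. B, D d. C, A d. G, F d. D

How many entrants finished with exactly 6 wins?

0

Win totals: A 2, B 0, C 2, D 4, E 4, F 5, G 4.
No entrant has exactly 6 wins.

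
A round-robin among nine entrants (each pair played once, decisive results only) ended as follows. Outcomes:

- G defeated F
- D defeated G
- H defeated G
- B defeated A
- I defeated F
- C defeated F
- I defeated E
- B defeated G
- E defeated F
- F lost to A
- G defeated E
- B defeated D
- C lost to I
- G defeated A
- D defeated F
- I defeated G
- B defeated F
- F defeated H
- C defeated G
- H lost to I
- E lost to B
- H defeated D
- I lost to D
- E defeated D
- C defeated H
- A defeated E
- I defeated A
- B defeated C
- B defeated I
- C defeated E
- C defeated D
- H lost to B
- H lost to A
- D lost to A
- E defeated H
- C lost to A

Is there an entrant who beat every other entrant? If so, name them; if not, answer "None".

B has 8 wins out of 8 opponents — a perfect record.

B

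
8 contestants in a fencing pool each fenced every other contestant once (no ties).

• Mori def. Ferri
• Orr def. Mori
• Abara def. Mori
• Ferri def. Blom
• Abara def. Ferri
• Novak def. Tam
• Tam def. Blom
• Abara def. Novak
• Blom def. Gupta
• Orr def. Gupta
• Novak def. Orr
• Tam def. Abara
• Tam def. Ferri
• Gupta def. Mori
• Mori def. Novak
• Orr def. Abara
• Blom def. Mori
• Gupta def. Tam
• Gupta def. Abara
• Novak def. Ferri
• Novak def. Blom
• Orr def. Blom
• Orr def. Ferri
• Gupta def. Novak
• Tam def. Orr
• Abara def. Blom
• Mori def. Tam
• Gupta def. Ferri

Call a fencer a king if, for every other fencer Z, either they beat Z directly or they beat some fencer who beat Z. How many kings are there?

Mori cannot reach Gupta in two steps.
Abara reaches everyone (king).
Ferri cannot reach Abara, Tam, Novak, Orr in two steps.
Tam reaches everyone (king).
Novak reaches everyone (king).
Gupta reaches everyone (king).
Blom cannot reach Orr in two steps.
Orr reaches everyone (king).
Kings: Abara, Tam, Novak, Gupta, Orr — 5.

5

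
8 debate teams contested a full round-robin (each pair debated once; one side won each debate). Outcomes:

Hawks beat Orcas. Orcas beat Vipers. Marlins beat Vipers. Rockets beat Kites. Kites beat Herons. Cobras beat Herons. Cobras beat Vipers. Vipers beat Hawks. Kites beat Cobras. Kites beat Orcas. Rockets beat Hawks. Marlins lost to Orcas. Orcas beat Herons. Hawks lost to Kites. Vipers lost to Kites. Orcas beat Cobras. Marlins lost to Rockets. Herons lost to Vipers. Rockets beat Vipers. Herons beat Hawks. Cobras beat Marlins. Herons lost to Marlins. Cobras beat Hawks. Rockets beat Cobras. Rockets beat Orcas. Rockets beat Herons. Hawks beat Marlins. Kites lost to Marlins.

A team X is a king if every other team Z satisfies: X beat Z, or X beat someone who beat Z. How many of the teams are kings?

1

Rockets reaches everyone (king).
Hawks cannot reach Rockets in two steps.
Herons cannot reach Rockets, Vipers, Kites, Cobras in two steps.
Marlins cannot reach Rockets in two steps.
Vipers cannot reach Rockets, Kites, Cobras in two steps.
Orcas cannot reach Rockets in two steps.
Kites cannot reach Rockets in two steps.
Cobras cannot reach Rockets in two steps.
Kings: Rockets — 1.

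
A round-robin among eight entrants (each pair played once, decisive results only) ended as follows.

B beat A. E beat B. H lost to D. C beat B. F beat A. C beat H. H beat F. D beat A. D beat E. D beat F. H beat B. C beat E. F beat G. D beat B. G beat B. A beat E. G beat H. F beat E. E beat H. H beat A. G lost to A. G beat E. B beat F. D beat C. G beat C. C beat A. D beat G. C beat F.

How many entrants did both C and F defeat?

C beat: A, B, E, F, H.
F beat: A, E, G.
Both beat: A, E — 2.

2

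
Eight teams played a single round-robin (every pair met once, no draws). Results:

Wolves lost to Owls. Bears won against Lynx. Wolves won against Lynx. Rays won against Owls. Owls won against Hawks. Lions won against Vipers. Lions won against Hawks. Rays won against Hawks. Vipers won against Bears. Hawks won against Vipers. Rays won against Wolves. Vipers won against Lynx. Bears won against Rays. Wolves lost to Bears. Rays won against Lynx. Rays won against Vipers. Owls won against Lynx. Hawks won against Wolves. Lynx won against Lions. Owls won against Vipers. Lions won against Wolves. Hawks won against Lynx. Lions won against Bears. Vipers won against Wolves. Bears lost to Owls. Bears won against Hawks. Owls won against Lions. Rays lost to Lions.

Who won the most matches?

Win totals: Hawks 3, Vipers 3, Lynx 1, Wolves 1, Rays 5, Owls 6, Lions 5, Bears 4.
Owls leads with 6 wins (next highest: 5).

Owls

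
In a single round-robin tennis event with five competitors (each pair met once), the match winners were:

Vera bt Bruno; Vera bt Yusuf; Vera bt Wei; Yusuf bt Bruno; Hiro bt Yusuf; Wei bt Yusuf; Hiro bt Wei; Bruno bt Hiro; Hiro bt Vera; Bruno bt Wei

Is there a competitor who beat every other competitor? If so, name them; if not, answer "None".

None

Highest win total is Vera with 3 (out of 4 possible).
Vera lost to Hiro, so no competitor went undefeated.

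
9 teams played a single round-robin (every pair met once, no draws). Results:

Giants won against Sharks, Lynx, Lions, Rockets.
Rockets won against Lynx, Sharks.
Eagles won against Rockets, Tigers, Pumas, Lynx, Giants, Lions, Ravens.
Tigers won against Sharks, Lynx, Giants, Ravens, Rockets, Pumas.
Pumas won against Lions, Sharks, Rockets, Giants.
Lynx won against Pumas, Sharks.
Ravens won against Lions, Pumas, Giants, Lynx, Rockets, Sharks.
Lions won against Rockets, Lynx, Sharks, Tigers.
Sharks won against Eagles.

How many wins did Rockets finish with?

Rockets' results: beat Sharks, Lynx; lost to Eagles, Tigers, Lions, Pumas, Giants, Ravens.
That is 2 wins.

2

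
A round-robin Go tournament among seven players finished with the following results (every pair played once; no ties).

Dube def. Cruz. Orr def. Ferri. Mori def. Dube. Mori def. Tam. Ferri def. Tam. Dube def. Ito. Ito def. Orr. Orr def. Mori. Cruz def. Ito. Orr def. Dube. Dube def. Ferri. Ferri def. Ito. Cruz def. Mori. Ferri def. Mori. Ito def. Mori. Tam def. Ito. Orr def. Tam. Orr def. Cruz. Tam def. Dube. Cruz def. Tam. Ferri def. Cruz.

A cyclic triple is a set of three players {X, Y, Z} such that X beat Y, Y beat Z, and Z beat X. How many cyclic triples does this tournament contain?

Win totals: Ferri 4, Tam 2, Mori 2, Cruz 3, Ito 2, Dube 3, Orr 5.
A player with w wins dominates both others in C(w,2) triples; summing gives 6 + 1 + 1 + 3 + 1 + 3 + 10 = 25 transitive triples.
Total triples C(7,3) = 35, so cyclic triples = 35 − 25 = 10.

10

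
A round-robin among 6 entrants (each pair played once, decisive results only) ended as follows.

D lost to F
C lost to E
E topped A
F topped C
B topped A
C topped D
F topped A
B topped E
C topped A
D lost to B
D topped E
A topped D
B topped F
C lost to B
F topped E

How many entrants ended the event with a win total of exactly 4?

1

Win totals: A 1, B 5, C 2, D 1, E 2, F 4.
Exactly 4: F — 1 entrant.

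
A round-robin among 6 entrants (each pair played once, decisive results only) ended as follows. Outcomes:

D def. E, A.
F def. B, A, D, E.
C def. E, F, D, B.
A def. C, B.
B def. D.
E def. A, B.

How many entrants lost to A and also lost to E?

A beat: B, C.
E beat: A, B.
Both beat: B — 1.

1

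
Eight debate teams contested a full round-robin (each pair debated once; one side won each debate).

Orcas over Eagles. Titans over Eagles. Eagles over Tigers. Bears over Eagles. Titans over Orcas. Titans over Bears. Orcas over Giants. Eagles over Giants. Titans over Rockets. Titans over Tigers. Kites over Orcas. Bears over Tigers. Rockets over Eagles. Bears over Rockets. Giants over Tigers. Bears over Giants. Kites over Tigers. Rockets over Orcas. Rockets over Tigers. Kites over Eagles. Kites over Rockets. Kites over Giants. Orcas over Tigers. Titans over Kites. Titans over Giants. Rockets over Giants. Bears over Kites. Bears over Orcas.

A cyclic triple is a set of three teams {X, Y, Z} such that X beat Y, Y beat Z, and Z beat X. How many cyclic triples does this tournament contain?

0

Win totals: Bears 6, Kites 5, Giants 1, Eagles 2, Rockets 4, Titans 7, Tigers 0, Orcas 3.
A team with w wins dominates both others in C(w,2) triples; summing gives 15 + 10 + 0 + 1 + 6 + 21 + 0 + 3 = 56 transitive triples.
Total triples C(8,3) = 56, so cyclic triples = 56 − 56 = 0.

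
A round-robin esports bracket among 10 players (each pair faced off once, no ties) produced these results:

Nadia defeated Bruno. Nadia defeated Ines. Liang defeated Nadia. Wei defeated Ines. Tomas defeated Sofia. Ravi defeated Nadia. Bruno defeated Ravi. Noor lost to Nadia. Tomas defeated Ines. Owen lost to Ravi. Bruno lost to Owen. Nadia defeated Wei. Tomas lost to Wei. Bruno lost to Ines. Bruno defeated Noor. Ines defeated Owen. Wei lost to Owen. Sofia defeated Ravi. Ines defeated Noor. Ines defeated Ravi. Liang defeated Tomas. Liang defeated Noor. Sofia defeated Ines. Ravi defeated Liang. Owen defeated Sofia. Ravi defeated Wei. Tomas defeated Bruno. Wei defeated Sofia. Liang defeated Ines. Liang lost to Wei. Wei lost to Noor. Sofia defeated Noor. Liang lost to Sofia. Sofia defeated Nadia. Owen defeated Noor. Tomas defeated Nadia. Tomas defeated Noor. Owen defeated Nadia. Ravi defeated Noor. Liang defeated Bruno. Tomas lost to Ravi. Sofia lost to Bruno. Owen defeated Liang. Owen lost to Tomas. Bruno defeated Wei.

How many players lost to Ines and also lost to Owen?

Ines beat: Owen, Noor, Ravi, Bruno.
Owen beat: Noor, Sofia, Nadia, Liang, Wei, Bruno.
Both beat: Noor, Bruno — 2.

2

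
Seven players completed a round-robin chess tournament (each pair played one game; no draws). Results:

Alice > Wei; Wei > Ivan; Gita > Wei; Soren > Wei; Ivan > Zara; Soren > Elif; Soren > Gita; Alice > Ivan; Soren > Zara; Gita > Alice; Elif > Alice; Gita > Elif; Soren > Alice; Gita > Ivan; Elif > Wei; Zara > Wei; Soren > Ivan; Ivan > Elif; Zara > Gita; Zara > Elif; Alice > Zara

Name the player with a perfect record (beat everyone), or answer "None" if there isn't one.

Soren has 6 wins out of 6 opponents — a perfect record.

Soren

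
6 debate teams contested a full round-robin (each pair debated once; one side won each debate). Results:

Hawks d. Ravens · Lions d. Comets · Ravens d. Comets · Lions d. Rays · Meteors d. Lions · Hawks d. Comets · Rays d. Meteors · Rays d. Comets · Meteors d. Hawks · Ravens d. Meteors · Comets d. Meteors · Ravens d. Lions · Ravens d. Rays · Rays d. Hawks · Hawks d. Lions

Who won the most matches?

Win totals: Hawks 3, Lions 2, Ravens 4, Meteors 2, Rays 3, Comets 1.
Ravens leads with 4 wins (next highest: 3).

Ravens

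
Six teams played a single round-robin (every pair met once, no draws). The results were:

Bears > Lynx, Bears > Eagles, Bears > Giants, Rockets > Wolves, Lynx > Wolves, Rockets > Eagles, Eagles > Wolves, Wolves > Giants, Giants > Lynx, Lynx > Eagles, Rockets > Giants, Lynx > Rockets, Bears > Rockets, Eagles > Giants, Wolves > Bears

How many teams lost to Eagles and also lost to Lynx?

1

Eagles beat: Wolves, Giants.
Lynx beat: Rockets, Eagles, Wolves.
Both beat: Wolves — 1.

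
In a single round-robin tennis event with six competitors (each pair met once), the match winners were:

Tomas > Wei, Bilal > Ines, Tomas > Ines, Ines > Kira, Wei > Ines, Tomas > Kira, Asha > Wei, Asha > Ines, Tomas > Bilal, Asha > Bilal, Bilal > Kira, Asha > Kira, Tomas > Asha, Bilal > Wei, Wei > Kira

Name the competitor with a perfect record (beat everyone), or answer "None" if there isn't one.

Tomas

Tomas has 5 wins out of 5 opponents — a perfect record.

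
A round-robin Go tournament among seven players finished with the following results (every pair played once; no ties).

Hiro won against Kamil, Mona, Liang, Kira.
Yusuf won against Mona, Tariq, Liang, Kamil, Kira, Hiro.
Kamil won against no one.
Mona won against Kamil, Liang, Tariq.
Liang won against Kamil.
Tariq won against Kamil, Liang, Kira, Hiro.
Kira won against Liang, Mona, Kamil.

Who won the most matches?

Win totals: Yusuf 6, Mona 3, Liang 1, Kamil 0, Tariq 4, Hiro 4, Kira 3.
Yusuf leads with 6 wins (next highest: 4).

Yusuf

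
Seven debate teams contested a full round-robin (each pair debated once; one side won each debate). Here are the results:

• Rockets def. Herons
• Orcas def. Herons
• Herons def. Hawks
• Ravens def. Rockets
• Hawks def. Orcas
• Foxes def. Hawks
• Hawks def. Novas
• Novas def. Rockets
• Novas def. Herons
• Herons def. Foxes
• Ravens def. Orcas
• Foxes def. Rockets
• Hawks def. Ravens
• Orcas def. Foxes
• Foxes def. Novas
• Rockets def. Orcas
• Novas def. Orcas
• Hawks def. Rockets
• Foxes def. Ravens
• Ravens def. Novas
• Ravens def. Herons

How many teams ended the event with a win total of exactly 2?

3

Win totals: Herons 2, Rockets 2, Hawks 4, Novas 3, Foxes 4, Orcas 2, Ravens 4.
Exactly 2: Herons, Rockets, Orcas — 3 teams.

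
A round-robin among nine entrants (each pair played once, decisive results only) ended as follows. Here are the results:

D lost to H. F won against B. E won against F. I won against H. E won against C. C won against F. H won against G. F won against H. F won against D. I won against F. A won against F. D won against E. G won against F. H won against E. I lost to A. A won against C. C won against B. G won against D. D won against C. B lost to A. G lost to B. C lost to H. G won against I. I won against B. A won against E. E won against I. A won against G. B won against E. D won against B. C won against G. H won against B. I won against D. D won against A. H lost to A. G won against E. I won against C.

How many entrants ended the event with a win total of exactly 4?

2

Win totals: A 7, B 2, C 3, D 4, E 3, F 3, G 4, H 5, I 5.
Exactly 4: D, G — 2 entrants.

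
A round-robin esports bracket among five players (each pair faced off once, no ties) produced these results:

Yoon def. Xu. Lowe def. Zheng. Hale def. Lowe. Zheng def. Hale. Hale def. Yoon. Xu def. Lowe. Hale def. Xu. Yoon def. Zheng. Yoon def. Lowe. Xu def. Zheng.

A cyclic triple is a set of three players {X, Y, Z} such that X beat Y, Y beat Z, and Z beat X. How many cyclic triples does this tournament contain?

Win totals: Lowe 1, Hale 3, Xu 2, Yoon 3, Zheng 1.
A player with w wins dominates both others in C(w,2) triples; summing gives 0 + 3 + 1 + 3 + 0 = 7 transitive triples.
Total triples C(5,3) = 10, so cyclic triples = 10 − 7 = 3.

3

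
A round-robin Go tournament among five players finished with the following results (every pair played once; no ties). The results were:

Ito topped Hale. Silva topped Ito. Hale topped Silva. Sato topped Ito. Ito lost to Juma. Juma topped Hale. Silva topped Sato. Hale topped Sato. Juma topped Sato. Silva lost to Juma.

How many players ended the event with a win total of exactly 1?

2

Win totals: Ito 1, Hale 2, Juma 4, Sato 1, Silva 2.
Exactly 1: Ito, Sato — 2 players.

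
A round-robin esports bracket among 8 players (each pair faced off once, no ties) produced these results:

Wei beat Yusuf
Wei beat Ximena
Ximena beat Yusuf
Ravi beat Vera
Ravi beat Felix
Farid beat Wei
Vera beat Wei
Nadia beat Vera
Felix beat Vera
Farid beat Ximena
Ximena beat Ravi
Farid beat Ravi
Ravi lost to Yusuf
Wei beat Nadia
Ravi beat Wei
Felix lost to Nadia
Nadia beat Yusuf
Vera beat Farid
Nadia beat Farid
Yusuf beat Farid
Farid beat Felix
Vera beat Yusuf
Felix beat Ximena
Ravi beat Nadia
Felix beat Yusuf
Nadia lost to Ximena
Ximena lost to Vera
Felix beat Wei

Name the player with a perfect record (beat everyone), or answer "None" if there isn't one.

Highest win total is Vera with 4 (out of 7 possible).
Vera lost to Nadia, Felix, Ravi, so no player went undefeated.

None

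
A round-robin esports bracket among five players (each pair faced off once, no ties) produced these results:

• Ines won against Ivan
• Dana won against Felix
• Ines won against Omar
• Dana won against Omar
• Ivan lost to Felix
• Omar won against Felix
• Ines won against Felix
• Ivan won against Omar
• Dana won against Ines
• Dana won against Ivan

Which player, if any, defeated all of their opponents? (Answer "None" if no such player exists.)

Dana

Dana has 4 wins out of 4 opponents — a perfect record.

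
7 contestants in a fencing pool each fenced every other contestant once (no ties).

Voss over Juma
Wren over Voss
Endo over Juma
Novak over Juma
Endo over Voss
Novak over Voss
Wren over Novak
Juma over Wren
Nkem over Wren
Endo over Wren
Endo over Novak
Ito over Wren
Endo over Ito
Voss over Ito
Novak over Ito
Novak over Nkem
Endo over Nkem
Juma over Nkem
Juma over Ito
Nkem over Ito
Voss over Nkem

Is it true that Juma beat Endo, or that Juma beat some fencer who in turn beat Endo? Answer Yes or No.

Juma did not beat Endo directly.
Juma beat Nkem, Ito, Wren, but each of them lost to Endo. No two-step path.

No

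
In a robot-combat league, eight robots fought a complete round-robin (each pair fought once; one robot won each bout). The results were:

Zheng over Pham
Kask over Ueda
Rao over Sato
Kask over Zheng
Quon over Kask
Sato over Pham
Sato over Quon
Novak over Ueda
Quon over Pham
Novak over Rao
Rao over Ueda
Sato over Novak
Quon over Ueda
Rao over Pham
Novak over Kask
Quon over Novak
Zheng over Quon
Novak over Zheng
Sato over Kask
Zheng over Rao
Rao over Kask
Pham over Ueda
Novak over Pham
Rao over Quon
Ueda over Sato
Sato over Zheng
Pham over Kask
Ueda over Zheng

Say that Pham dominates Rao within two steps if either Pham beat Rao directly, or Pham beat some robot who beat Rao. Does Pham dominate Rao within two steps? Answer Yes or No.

Pham did not beat Rao directly.
Pham beat Ueda, Kask, but each of them lost to Rao. No two-step path.

No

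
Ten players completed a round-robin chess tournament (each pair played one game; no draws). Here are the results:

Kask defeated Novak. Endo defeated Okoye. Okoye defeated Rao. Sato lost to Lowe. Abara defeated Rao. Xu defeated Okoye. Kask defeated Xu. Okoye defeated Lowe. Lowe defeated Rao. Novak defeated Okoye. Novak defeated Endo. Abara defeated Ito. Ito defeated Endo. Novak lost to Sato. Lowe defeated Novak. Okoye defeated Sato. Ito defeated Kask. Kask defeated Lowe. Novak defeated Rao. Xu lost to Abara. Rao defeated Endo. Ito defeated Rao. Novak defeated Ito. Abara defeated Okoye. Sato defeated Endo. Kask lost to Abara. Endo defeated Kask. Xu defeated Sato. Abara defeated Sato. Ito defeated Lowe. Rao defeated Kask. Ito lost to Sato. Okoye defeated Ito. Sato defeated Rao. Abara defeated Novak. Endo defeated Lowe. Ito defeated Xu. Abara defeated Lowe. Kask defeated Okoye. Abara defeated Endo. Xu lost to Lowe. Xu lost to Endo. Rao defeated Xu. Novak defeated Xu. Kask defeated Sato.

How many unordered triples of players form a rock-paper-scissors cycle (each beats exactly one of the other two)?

Win totals: Abara 9, Kask 5, Sato 4, Endo 4, Xu 2, Novak 5, Okoye 4, Rao 3, Lowe 4, Ito 5.
A player with w wins dominates both others in C(w,2) triples; summing gives 36 + 10 + 6 + 6 + 1 + 10 + 6 + 3 + 6 + 10 = 94 transitive triples.
Total triples C(10,3) = 120, so cyclic triples = 120 − 94 = 26.

26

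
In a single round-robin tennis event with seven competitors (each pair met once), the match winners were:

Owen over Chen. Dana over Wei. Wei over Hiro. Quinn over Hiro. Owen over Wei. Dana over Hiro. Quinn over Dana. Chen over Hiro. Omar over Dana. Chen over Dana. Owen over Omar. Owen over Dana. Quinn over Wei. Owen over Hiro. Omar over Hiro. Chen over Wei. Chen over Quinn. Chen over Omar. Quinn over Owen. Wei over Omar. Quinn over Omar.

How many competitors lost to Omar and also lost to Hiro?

Omar beat: Hiro, Dana.
Hiro beat: no one.
No one was beaten by both.

0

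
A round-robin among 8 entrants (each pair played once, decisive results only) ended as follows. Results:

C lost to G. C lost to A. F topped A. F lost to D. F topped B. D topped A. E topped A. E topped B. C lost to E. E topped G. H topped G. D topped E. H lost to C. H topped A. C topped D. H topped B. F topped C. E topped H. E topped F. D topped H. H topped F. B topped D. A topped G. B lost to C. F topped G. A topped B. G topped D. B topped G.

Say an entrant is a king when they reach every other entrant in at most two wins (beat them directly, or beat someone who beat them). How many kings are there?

5

A cannot reach E, F in two steps.
B reaches everyone (king).
C reaches everyone (king).
D reaches everyone (king).
E reaches everyone (king).
F cannot reach E in two steps.
G reaches everyone (king).
H cannot reach E in two steps.
Kings: B, C, D, E, G — 5.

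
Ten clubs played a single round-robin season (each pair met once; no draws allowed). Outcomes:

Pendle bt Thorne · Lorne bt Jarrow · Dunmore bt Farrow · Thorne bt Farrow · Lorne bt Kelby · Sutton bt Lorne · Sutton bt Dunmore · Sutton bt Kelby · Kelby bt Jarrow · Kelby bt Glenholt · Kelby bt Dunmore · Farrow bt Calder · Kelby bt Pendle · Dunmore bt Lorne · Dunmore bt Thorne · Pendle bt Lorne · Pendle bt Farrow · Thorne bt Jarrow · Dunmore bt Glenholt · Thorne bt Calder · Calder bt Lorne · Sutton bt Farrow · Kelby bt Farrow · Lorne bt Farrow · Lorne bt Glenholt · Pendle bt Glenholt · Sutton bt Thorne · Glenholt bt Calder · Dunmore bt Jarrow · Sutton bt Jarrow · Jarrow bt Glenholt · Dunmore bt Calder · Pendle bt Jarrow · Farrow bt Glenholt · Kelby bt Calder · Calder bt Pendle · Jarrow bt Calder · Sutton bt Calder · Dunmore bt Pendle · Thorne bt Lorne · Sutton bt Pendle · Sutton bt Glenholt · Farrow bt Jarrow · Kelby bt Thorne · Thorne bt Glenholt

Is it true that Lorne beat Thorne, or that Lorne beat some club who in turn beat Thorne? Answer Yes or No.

Lorne did not beat Thorne directly.
Lorne beat Jarrow, Kelby, Glenholt, Farrow. Of those, Kelby beat Thorne.

Yes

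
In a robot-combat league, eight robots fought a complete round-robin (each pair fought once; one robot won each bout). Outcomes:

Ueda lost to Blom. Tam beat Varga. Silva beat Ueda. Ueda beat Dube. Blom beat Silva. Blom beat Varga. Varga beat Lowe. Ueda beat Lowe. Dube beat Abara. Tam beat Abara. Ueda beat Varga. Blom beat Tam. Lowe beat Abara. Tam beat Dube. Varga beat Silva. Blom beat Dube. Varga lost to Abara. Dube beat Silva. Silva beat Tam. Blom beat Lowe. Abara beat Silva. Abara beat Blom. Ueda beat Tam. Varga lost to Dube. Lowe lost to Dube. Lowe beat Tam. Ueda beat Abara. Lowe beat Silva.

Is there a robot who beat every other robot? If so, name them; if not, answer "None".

Highest win total is Blom with 6 (out of 7 possible).
Blom lost to Abara, so no robot went undefeated.

None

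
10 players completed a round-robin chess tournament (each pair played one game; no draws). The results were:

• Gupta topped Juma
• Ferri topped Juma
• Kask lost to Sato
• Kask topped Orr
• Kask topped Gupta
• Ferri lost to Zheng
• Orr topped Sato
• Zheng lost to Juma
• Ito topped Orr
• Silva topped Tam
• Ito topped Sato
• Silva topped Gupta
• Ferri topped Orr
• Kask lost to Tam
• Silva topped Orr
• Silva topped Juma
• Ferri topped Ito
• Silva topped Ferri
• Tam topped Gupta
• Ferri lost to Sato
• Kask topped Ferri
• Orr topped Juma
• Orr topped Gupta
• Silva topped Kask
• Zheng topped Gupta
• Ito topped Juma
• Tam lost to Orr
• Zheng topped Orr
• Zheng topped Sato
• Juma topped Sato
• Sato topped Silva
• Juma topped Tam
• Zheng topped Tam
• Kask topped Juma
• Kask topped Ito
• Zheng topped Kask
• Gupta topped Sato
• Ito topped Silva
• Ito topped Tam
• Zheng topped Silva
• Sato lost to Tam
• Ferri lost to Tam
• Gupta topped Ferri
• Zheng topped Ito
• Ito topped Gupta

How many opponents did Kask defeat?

5

Kask's results: beat Orr, Ito, Juma, Ferri, Gupta; lost to Sato, Silva, Tam, Zheng.
That is 5 wins.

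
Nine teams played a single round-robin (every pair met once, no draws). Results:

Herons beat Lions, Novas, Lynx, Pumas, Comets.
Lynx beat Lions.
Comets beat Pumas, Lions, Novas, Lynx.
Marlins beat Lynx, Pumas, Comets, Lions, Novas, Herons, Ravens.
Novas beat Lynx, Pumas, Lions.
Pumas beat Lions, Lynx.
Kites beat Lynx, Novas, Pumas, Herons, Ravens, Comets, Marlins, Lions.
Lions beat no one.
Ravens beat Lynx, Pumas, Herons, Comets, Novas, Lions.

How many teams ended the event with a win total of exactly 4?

Win totals: Ravens 6, Lynx 1, Herons 5, Pumas 2, Marlins 7, Lions 0, Comets 4, Novas 3, Kites 8.
Exactly 4: Comets — 1 team.

1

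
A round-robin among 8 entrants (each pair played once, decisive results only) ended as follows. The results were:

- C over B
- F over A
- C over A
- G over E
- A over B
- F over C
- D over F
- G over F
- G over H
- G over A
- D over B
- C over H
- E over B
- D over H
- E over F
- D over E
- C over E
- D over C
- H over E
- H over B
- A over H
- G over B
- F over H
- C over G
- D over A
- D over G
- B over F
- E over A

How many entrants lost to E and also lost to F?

E beat: A, B, F.
F beat: A, C, H.
Both beat: A — 1.

1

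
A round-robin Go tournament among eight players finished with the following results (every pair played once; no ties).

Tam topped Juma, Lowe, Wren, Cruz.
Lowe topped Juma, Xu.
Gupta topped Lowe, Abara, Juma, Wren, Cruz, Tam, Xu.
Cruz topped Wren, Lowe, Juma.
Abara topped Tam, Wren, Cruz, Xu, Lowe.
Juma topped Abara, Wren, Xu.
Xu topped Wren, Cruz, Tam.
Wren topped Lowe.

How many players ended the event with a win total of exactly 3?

3

Win totals: Lowe 2, Juma 3, Xu 3, Tam 4, Wren 1, Cruz 3, Abara 5, Gupta 7.
Exactly 3: Juma, Xu, Cruz — 3 players.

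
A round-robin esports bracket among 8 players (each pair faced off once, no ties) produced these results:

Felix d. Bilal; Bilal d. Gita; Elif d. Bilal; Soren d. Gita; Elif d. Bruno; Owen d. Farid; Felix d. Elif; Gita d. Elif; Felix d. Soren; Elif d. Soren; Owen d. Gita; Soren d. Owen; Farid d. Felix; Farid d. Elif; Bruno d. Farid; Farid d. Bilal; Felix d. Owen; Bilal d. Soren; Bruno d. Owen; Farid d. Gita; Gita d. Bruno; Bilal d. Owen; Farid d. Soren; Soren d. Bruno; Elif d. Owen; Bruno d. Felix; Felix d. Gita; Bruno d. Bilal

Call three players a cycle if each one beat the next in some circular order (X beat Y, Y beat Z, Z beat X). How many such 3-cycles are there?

Win totals: Owen 2, Bilal 3, Bruno 4, Elif 4, Felix 5, Gita 2, Farid 5, Soren 3.
A player with w wins dominates both others in C(w,2) triples; summing gives 1 + 3 + 6 + 6 + 10 + 1 + 10 + 3 = 40 transitive triples.
Total triples C(8,3) = 56, so cyclic triples = 56 − 40 = 16.

16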